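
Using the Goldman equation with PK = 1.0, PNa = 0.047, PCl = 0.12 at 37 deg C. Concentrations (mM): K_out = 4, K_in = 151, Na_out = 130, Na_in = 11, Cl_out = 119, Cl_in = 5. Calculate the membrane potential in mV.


Vm = (RT/F)*ln((PK*Ko + PNa*Nao + PCl*Cli)/(PK*Ki + PNa*Nai + PCl*Clo))
Numer = 10.71, Denom = 165.797
Vm = -73.22 mV


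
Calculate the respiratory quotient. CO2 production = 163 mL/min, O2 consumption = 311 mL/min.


RQ = VCO2 / VO2
RQ = 163 / 311
RQ = 0.5241


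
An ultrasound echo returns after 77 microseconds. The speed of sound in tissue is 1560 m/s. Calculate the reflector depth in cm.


depth = c * t / 2
t = 77 us = 7.7000e-05 s
depth = 1560 * 7.7000e-05 / 2
depth = 0.06006 m = 6.006 cm


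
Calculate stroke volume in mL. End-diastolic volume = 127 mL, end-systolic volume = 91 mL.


SV = EDV - ESV
SV = 127 - 91
SV = 36 mL


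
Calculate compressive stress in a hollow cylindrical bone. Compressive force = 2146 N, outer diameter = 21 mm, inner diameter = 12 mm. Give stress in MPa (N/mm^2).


A = pi*(r_o^2 - r_i^2)
r_o = 10.5 mm, r_i = 6 mm
A = 233.263 mm^2
sigma = F/A = 2146 / 233.263
sigma = 9.2 MPa


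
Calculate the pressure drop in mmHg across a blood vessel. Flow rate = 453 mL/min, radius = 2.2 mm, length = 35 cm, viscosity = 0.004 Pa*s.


dP = 8*mu*L*Q / (pi*r^4)
Q = 453 mL/min = 7.55e-06 m^3/s
dP = 1149.01 Pa = 1149.01 / 133.322 mmHg = 8.618 mmHg


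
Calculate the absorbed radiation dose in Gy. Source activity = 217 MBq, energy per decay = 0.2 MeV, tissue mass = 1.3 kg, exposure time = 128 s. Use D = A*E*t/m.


A = 217 MBq = 2.1700e+08 Bq
E = 0.2 MeV = 3.204e-14 J
D = A*E*t/m = 2.1700e+08*3.204e-14*128/1.3
D = 6.8457e-04 Gy


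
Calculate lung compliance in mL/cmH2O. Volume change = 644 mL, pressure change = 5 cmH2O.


C = dV / dP
C = 644 / 5
C = 128.8 mL/cmH2O


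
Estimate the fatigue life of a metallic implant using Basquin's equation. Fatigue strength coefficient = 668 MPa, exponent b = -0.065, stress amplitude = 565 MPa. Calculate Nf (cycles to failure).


sigma_a = sigma_f' * (2Nf)^b
2Nf = (sigma_a/sigma_f')^(1/b)
2Nf = (565/668)^(1/-0.065)
2Nf = 13.148994
Nf = 6.574


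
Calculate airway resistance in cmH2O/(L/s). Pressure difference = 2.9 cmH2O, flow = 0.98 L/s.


R = dP / flow
R = 2.9 / 0.98
R = 2.959 cmH2O/(L/s)


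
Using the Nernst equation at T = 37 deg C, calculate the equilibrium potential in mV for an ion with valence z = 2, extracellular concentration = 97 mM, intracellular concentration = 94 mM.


E = (RT/(zF)) * ln(C_out/C_in)
T = 37 + 273.15 = 310.15 K
E = (8.314 * 310.15 / (2 * 96485)) * ln(97/94)
E = 0.4198 mV


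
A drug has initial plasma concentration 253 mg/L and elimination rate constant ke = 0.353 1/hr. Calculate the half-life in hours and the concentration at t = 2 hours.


t_half = ln(2) / ke = 0.693147 / 0.353 = 1.964 hr
C(t) = C0 * exp(-ke*t) = 253 * exp(-0.353*2)
C(2) = 124.9 mg/L


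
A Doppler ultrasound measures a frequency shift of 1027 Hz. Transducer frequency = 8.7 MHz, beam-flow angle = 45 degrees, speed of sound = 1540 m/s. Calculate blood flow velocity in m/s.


v = fd * c / (2 * f0 * cos(theta))
v = 1027 * 1540 / (2 * 8.7000e+06 * cos(45))
v = 0.1285 m/s


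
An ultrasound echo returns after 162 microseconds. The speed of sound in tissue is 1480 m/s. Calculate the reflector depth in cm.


depth = c * t / 2
t = 162 us = 1.6200e-04 s
depth = 1480 * 1.6200e-04 / 2
depth = 0.11988 m = 11.988 cm


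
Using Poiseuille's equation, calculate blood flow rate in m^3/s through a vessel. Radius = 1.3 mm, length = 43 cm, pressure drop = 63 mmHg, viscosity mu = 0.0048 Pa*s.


Q = pi*r^4*dP / (8*mu*L)
r = 0.0013 m, L = 0.43 m
dP = 63 mmHg = 8399.286 Pa
Q = 4.5642e-06 m^3/s


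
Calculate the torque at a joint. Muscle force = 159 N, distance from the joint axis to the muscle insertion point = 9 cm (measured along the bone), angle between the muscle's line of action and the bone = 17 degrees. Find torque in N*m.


Torque = F * d * sin(theta)   (moment arm = d*sin(theta))
d = 9 cm = 0.09 m
Torque = 159 * 0.09 * sin(17)
Torque = 4.184 N*m


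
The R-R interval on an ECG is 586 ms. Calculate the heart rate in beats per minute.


HR = 60 / RR_interval(s)
RR = 586 ms = 0.586 s
HR = 60 / 0.586 = 102.4 bpm


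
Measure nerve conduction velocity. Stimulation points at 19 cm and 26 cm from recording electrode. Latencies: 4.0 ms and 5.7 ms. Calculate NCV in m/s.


Distance = (26 - 19) / 100 = 0.07 m
dt = (5.7 - 4.0) / 1000 = 0.0017 s
NCV = dist / dt = 41.18 m/s


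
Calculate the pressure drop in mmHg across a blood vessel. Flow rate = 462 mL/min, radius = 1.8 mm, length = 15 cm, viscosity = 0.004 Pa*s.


dP = 8*mu*L*Q / (pi*r^4)
Q = 462 mL/min = 7.7e-06 m^3/s
dP = 1120.71 Pa = 1120.71 / 133.322 mmHg = 8.406 mmHg


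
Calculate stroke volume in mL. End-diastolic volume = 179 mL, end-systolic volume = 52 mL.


SV = EDV - ESV
SV = 179 - 52
SV = 127 mL


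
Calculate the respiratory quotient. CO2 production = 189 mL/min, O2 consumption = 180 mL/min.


RQ = VCO2 / VO2
RQ = 189 / 180
RQ = 1.05


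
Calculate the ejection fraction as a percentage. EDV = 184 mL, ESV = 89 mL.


SV = EDV - ESV = 184 - 89 = 95 mL
EF = SV/EDV * 100 = 95/184 * 100
EF = 51.63%


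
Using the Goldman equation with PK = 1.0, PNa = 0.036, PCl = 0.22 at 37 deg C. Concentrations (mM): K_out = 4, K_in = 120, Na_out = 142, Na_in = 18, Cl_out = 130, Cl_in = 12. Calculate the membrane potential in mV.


Vm = (RT/F)*ln((PK*Ko + PNa*Nao + PCl*Cli)/(PK*Ki + PNa*Nai + PCl*Clo))
Numer = 11.752, Denom = 149.248
Vm = -67.92 mV


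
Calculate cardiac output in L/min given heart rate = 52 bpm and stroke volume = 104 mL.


CO = HR * SV
CO = 52 * 104 / 1000
CO = 5.408 L/min


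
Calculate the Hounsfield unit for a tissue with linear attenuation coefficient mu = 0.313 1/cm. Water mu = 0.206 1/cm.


HU = ((mu_tissue - mu_water) / mu_water) * 1000
HU = ((0.313 - 0.206) / 0.206) * 1000
HU = 519.4


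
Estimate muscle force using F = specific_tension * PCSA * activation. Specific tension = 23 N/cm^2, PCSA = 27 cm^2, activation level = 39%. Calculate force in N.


F = sigma * PCSA * activation
F = 23 * 27 * 0.39
F = 242.2 N


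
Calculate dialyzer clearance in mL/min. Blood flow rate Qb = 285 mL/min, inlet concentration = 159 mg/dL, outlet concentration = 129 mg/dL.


K = Qb * (Cb_in - Cb_out) / Cb_in
K = 285 * (159 - 129) / 159
K = 53.77 mL/min


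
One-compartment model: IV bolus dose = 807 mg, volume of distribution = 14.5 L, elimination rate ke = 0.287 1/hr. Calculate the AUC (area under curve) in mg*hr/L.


C0 = Dose/Vd = 807/14.5 = 55.6552 mg/L
AUC = C0/ke = 55.6552/0.287
AUC = 193.9 mg*hr/L


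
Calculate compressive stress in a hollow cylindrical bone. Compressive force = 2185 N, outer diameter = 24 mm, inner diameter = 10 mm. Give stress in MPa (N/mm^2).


A = pi*(r_o^2 - r_i^2)
r_o = 12 mm, r_i = 5 mm
A = 373.85 mm^2
sigma = F/A = 2185 / 373.85
sigma = 5.845 MPa


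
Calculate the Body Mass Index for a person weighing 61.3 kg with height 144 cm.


BMI = weight / height^2
height = 144 cm = 1.44 m
BMI = 61.3 / 1.44^2
BMI = 29.56 kg/m^2


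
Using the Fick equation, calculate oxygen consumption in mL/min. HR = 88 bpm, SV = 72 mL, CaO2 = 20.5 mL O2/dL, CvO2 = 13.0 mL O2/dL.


CO = HR*SV = 88*72/1000 = 6.336 L/min
a-v O2 diff = 20.5 - 13.0 = 7.5 mL/dL
VO2 = CO * (CaO2-CvO2) * 10 dL/L
VO2 = 6.336 * 7.5 * 10
VO2 = 475.2 mL/min


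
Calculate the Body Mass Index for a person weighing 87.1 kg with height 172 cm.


BMI = weight / height^2
height = 172 cm = 1.72 m
BMI = 87.1 / 1.72^2
BMI = 29.44 kg/m^2


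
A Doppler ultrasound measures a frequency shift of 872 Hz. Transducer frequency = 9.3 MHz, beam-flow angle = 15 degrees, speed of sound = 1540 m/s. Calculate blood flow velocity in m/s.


v = fd * c / (2 * f0 * cos(theta))
v = 872 * 1540 / (2 * 9.3000e+06 * cos(15))
v = 0.07474 m/s


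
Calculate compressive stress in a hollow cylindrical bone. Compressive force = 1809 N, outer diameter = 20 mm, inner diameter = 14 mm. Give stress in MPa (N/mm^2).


A = pi*(r_o^2 - r_i^2)
r_o = 10 mm, r_i = 7 mm
A = 160.221 mm^2
sigma = F/A = 1809 / 160.221
sigma = 11.29 MPa


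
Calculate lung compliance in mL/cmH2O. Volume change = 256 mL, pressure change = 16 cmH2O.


C = dV / dP
C = 256 / 16
C = 16 mL/cmH2O


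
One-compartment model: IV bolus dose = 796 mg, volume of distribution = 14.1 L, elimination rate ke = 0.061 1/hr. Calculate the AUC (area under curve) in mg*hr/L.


C0 = Dose/Vd = 796/14.1 = 56.4539 mg/L
AUC = C0/ke = 56.4539/0.061
AUC = 925.5 mg*hr/L


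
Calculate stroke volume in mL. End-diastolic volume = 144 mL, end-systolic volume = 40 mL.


SV = EDV - ESV
SV = 144 - 40
SV = 104 mL


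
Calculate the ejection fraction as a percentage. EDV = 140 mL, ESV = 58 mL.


SV = EDV - ESV = 140 - 58 = 82 mL
EF = SV/EDV * 100 = 82/140 * 100
EF = 58.57%


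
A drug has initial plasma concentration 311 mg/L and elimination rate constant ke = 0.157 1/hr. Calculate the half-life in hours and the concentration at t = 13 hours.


t_half = ln(2) / ke = 0.693147 / 0.157 = 4.415 hr
C(t) = C0 * exp(-ke*t) = 311 * exp(-0.157*13)
C(13) = 40.4 mg/L


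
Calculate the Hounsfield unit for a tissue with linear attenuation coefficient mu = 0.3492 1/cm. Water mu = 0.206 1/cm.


HU = ((mu_tissue - mu_water) / mu_water) * 1000
HU = ((0.3492 - 0.206) / 0.206) * 1000
HU = 695.1


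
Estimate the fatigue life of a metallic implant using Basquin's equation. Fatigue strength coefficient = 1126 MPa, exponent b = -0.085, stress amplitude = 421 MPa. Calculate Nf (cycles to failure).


sigma_a = sigma_f' * (2Nf)^b
2Nf = (sigma_a/sigma_f')^(1/b)
2Nf = (421/1126)^(1/-0.085)
2Nf = 106302.79
Nf = 5.315e+04


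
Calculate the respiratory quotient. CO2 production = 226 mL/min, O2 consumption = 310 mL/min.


RQ = VCO2 / VO2
RQ = 226 / 310
RQ = 0.729


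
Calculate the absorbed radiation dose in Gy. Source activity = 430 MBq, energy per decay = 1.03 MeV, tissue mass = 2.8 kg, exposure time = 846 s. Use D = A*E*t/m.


A = 430 MBq = 4.3000e+08 Bq
E = 1.03 MeV = 1.65006e-13 J
D = A*E*t/m = 4.3000e+08*1.65006e-13*846/2.8
D = 0.02144 Gy


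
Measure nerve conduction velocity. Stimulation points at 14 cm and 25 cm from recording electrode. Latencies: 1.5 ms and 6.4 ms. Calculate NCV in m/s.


Distance = (25 - 14) / 100 = 0.11 m
dt = (6.4 - 1.5) / 1000 = 0.0049 s
NCV = dist / dt = 22.45 m/s


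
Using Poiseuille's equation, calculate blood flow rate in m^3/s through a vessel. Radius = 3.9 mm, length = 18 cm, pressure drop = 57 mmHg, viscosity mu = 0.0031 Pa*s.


Q = pi*r^4*dP / (8*mu*L)
r = 0.0039 m, L = 0.18 m
dP = 57 mmHg = 7599.354 Pa
Q = 0.001237 m^3/s


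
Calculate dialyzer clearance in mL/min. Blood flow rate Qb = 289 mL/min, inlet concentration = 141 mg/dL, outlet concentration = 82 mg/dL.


K = Qb * (Cb_in - Cb_out) / Cb_in
K = 289 * (141 - 82) / 141
K = 120.9 mL/min


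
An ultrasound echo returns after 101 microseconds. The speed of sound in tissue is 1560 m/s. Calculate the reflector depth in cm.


depth = c * t / 2
t = 101 us = 1.0100e-04 s
depth = 1560 * 1.0100e-04 / 2
depth = 0.07878 m = 7.878 cm


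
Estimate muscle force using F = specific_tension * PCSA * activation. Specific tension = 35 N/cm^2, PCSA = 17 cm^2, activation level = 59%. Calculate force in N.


F = sigma * PCSA * activation
F = 35 * 17 * 0.59
F = 351 N


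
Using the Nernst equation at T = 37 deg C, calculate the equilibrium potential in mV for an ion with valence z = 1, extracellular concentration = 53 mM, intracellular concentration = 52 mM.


E = (RT/(zF)) * ln(C_out/C_in)
T = 37 + 273.15 = 310.15 K
E = (8.314 * 310.15 / (1 * 96485)) * ln(53/52)
E = 0.5091 mV


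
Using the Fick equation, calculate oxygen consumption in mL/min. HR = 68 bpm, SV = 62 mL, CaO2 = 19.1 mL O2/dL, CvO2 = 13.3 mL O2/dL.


CO = HR*SV = 68*62/1000 = 4.216 L/min
a-v O2 diff = 19.1 - 13.3 = 5.8 mL/dL
VO2 = CO * (CaO2-CvO2) * 10 dL/L
VO2 = 4.216 * 5.8 * 10
VO2 = 244.5 mL/min


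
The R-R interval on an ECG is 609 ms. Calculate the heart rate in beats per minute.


HR = 60 / RR_interval(s)
RR = 609 ms = 0.609 s
HR = 60 / 0.609 = 98.52 bpm


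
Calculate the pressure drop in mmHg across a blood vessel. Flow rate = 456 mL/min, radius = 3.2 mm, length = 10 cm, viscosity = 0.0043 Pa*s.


dP = 8*mu*L*Q / (pi*r^4)
Q = 456 mL/min = 7.6e-06 m^3/s
dP = 79.3638 Pa = 79.3638 / 133.322 mmHg = 0.5953 mmHg


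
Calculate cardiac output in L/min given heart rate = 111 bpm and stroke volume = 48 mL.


CO = HR * SV
CO = 111 * 48 / 1000
CO = 5.328 L/min


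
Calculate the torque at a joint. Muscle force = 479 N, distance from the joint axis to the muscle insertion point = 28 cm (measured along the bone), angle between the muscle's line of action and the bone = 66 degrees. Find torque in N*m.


Torque = F * d * sin(theta)   (moment arm = d*sin(theta))
d = 28 cm = 0.28 m
Torque = 479 * 0.28 * sin(66)
Torque = 122.5 N*m


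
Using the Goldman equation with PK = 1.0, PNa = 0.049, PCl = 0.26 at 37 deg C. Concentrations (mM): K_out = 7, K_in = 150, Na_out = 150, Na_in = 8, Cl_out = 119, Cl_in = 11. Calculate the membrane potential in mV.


Vm = (RT/F)*ln((PK*Ko + PNa*Nao + PCl*Cli)/(PK*Ki + PNa*Nai + PCl*Clo))
Numer = 17.21, Denom = 181.332
Vm = -62.93 mV


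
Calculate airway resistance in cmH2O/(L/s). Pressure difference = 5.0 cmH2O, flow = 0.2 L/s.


R = dP / flow
R = 5.0 / 0.2
R = 25 cmH2O/(L/s)


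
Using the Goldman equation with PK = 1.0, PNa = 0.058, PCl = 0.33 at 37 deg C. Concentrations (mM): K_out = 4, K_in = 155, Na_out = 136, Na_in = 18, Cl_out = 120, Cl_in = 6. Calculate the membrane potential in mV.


Vm = (RT/F)*ln((PK*Ko + PNa*Nao + PCl*Cli)/(PK*Ki + PNa*Nai + PCl*Clo))
Numer = 13.868, Denom = 195.644
Vm = -70.73 mV


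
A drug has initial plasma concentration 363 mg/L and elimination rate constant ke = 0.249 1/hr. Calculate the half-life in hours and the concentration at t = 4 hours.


t_half = ln(2) / ke = 0.693147 / 0.249 = 2.784 hr
C(t) = C0 * exp(-ke*t) = 363 * exp(-0.249*4)
C(4) = 134.1 mg/L


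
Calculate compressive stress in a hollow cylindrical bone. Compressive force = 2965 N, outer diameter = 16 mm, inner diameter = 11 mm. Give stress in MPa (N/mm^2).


A = pi*(r_o^2 - r_i^2)
r_o = 8 mm, r_i = 5.5 mm
A = 106.029 mm^2
sigma = F/A = 2965 / 106.029
sigma = 27.96 MPa


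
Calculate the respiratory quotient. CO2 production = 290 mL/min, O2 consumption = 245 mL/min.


RQ = VCO2 / VO2
RQ = 290 / 245
RQ = 1.184


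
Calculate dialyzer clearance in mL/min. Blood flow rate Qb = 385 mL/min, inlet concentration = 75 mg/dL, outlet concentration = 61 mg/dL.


K = Qb * (Cb_in - Cb_out) / Cb_in
K = 385 * (75 - 61) / 75
K = 71.87 mL/min


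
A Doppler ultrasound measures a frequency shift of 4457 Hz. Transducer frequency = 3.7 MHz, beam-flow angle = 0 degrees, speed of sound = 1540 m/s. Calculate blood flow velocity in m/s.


v = fd * c / (2 * f0 * cos(theta))
v = 4457 * 1540 / (2 * 3.7000e+06 * cos(0))
v = 0.9275 m/s


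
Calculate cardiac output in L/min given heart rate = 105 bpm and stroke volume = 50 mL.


CO = HR * SV
CO = 105 * 50 / 1000
CO = 5.25 L/min


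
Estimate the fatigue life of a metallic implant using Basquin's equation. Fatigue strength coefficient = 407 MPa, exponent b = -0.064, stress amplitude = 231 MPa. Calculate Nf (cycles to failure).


sigma_a = sigma_f' * (2Nf)^b
2Nf = (sigma_a/sigma_f')^(1/b)
2Nf = (231/407)^(1/-0.064)
2Nf = 6973.8959
Nf = 3487


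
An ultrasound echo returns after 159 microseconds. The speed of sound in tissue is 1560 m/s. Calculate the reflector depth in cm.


depth = c * t / 2
t = 159 us = 1.5900e-04 s
depth = 1560 * 1.5900e-04 / 2
depth = 0.12402 m = 12.402 cm


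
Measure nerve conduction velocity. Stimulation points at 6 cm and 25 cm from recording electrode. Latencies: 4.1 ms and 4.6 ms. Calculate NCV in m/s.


Distance = (25 - 6) / 100 = 0.19 m
dt = (4.6 - 4.1) / 1000 = 5.0000e-04 s
NCV = dist / dt = 380 m/s


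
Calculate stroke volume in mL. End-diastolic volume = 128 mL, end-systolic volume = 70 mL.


SV = EDV - ESV
SV = 128 - 70
SV = 58 mL


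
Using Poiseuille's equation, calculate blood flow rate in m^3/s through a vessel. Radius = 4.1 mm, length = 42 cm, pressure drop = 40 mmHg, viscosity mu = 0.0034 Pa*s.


Q = pi*r^4*dP / (8*mu*L)
r = 0.0041 m, L = 0.42 m
dP = 40 mmHg = 5332.88 Pa
Q = 4.1441e-04 m^3/s


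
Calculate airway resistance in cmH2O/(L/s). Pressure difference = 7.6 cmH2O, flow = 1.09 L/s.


R = dP / flow
R = 7.6 / 1.09
R = 6.972 cmH2O/(L/s)


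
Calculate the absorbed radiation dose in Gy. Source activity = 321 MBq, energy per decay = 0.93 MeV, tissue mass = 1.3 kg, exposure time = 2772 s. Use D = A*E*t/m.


A = 321 MBq = 3.2100e+08 Bq
E = 0.93 MeV = 1.48986e-13 J
D = A*E*t/m = 3.2100e+08*1.48986e-13*2772/1.3
D = 0.102 Gy


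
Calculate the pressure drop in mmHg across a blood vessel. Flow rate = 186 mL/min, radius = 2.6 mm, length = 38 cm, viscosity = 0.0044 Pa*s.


dP = 8*mu*L*Q / (pi*r^4)
Q = 186 mL/min = 3.1e-06 m^3/s
dP = 288.832 Pa = 288.832 / 133.322 mmHg = 2.166 mmHg


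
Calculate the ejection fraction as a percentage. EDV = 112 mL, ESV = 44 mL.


SV = EDV - ESV = 112 - 44 = 68 mL
EF = SV/EDV * 100 = 68/112 * 100
EF = 60.71%


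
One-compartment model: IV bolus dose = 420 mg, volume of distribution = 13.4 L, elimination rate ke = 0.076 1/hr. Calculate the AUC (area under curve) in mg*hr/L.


C0 = Dose/Vd = 420/13.4 = 31.3433 mg/L
AUC = C0/ke = 31.3433/0.076
AUC = 412.4 mg*hr/L


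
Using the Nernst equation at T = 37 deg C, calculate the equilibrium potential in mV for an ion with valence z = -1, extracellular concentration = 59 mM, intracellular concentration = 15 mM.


E = (RT/(zF)) * ln(C_out/C_in)
T = 37 + 273.15 = 310.15 K
E = (8.314 * 310.15 / (-1 * 96485)) * ln(59/15)
E = -36.6 mV


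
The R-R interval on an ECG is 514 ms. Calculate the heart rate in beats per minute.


HR = 60 / RR_interval(s)
RR = 514 ms = 0.514 s
HR = 60 / 0.514 = 116.7 bpm


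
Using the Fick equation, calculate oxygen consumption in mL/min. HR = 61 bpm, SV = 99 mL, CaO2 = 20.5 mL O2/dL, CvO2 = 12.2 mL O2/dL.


CO = HR*SV = 61*99/1000 = 6.039 L/min
a-v O2 diff = 20.5 - 12.2 = 8.3 mL/dL
VO2 = CO * (CaO2-CvO2) * 10 dL/L
VO2 = 6.039 * 8.3 * 10
VO2 = 501.2 mL/min


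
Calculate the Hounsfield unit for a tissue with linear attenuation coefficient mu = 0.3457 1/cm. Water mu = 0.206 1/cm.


HU = ((mu_tissue - mu_water) / mu_water) * 1000
HU = ((0.3457 - 0.206) / 0.206) * 1000
HU = 678.2


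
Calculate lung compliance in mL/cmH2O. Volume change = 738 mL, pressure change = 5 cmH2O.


C = dV / dP
C = 738 / 5
C = 147.6 mL/cmH2O


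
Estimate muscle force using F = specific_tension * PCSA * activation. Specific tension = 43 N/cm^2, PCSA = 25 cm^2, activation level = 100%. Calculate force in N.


F = sigma * PCSA * activation
F = 43 * 25 * 1
F = 1075 N


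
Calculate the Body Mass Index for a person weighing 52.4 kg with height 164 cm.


BMI = weight / height^2
height = 164 cm = 1.64 m
BMI = 52.4 / 1.64^2
BMI = 19.48 kg/m^2


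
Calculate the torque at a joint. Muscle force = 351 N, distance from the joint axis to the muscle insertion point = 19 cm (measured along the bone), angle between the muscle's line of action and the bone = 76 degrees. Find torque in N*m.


Torque = F * d * sin(theta)   (moment arm = d*sin(theta))
d = 19 cm = 0.19 m
Torque = 351 * 0.19 * sin(76)
Torque = 64.71 N*m


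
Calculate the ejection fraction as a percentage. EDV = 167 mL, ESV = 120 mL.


SV = EDV - ESV = 167 - 120 = 47 mL
EF = SV/EDV * 100 = 47/167 * 100
EF = 28.14%


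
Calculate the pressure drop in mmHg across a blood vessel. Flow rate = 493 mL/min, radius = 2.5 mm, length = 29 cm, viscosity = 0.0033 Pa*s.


dP = 8*mu*L*Q / (pi*r^4)
Q = 493 mL/min = 8.21667e-06 m^3/s
dP = 512.611 Pa = 512.611 / 133.322 mmHg = 3.845 mmHg


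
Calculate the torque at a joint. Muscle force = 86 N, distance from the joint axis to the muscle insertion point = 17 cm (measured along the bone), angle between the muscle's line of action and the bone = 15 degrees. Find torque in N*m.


Torque = F * d * sin(theta)   (moment arm = d*sin(theta))
d = 17 cm = 0.17 m
Torque = 86 * 0.17 * sin(15)
Torque = 3.784 N*m


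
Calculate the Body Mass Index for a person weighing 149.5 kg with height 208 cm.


BMI = weight / height^2
height = 208 cm = 2.08 m
BMI = 149.5 / 2.08^2
BMI = 34.56 kg/m^2


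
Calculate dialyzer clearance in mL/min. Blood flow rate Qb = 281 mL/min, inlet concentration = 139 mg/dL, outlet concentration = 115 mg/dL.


K = Qb * (Cb_in - Cb_out) / Cb_in
K = 281 * (139 - 115) / 139
K = 48.52 mL/min


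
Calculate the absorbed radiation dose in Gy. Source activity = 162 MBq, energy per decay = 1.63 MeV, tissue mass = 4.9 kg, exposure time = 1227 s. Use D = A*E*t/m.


A = 162 MBq = 1.6200e+08 Bq
E = 1.63 MeV = 2.61126e-13 J
D = A*E*t/m = 1.6200e+08*2.61126e-13*1227/4.9
D = 0.01059 Gy


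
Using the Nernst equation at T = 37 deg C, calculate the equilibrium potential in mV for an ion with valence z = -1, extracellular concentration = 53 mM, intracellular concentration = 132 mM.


E = (RT/(zF)) * ln(C_out/C_in)
T = 37 + 273.15 = 310.15 K
E = (8.314 * 310.15 / (-1 * 96485)) * ln(53/132)
E = 24.39 mV


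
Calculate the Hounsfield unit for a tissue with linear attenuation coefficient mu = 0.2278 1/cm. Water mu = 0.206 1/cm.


HU = ((mu_tissue - mu_water) / mu_water) * 1000
HU = ((0.2278 - 0.206) / 0.206) * 1000
HU = 105.8


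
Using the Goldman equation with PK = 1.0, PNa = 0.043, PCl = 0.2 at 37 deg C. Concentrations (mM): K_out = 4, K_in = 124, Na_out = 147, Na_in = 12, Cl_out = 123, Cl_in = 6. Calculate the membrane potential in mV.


Vm = (RT/F)*ln((PK*Ko + PNa*Nao + PCl*Cli)/(PK*Ki + PNa*Nai + PCl*Clo))
Numer = 11.521, Denom = 149.116
Vm = -68.43 mV


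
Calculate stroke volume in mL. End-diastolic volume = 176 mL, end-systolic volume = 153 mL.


SV = EDV - ESV
SV = 176 - 153
SV = 23 mL


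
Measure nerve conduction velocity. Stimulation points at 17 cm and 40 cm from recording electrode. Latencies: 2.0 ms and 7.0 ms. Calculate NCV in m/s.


Distance = (40 - 17) / 100 = 0.23 m
dt = (7.0 - 2.0) / 1000 = 0.005 s
NCV = dist / dt = 46 m/s


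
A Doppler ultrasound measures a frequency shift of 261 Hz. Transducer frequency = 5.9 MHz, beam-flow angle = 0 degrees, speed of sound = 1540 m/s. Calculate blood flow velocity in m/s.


v = fd * c / (2 * f0 * cos(theta))
v = 261 * 1540 / (2 * 5.9000e+06 * cos(0))
v = 0.03406 m/s


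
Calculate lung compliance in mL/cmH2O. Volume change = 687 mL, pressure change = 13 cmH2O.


C = dV / dP
C = 687 / 13
C = 52.85 mL/cmH2O


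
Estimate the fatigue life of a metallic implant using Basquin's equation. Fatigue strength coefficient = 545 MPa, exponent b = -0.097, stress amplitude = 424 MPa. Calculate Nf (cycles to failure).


sigma_a = sigma_f' * (2Nf)^b
2Nf = (sigma_a/sigma_f')^(1/b)
2Nf = (424/545)^(1/-0.097)
2Nf = 13.30538
Nf = 6.653


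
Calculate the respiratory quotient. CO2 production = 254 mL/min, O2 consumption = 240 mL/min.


RQ = VCO2 / VO2
RQ = 254 / 240
RQ = 1.058


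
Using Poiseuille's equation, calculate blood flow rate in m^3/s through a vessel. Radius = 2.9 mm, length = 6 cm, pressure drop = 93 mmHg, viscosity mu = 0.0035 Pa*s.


Q = pi*r^4*dP / (8*mu*L)
r = 0.0029 m, L = 0.06 m
dP = 93 mmHg = 12398.946 Pa
Q = 0.00164 m^3/s


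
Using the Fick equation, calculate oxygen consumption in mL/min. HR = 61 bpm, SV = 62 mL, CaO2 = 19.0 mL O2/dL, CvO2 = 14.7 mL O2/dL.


CO = HR*SV = 61*62/1000 = 3.782 L/min
a-v O2 diff = 19.0 - 14.7 = 4.3 mL/dL
VO2 = CO * (CaO2-CvO2) * 10 dL/L
VO2 = 3.782 * 4.3 * 10
VO2 = 162.6 mL/min


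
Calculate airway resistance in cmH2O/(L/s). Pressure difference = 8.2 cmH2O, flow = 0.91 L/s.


R = dP / flow
R = 8.2 / 0.91
R = 9.011 cmH2O/(L/s)


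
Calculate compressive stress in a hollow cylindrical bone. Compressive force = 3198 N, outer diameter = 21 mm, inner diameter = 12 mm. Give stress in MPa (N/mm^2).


A = pi*(r_o^2 - r_i^2)
r_o = 10.5 mm, r_i = 6 mm
A = 233.263 mm^2
sigma = F/A = 3198 / 233.263
sigma = 13.71 MPa


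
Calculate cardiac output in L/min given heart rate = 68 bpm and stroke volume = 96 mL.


CO = HR * SV
CO = 68 * 96 / 1000
CO = 6.528 L/min


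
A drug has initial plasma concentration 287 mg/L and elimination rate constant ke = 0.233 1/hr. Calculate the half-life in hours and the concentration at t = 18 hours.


t_half = ln(2) / ke = 0.693147 / 0.233 = 2.975 hr
C(t) = C0 * exp(-ke*t) = 287 * exp(-0.233*18)
C(18) = 4.33 mg/L


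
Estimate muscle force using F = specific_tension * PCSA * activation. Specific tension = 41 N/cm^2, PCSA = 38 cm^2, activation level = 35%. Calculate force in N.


F = sigma * PCSA * activation
F = 41 * 38 * 0.35
F = 545.3 N


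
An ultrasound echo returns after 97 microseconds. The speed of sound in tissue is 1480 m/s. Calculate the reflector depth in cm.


depth = c * t / 2
t = 97 us = 9.7000e-05 s
depth = 1480 * 9.7000e-05 / 2
depth = 0.07178 m = 7.178 cm


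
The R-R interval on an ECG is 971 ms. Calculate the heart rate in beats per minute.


HR = 60 / RR_interval(s)
RR = 971 ms = 0.971 s
HR = 60 / 0.971 = 61.79 bpm


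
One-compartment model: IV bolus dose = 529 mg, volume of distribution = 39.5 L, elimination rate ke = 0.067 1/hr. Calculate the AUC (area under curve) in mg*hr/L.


C0 = Dose/Vd = 529/39.5 = 13.3924 mg/L
AUC = C0/ke = 13.3924/0.067
AUC = 199.9 mg*hr/L


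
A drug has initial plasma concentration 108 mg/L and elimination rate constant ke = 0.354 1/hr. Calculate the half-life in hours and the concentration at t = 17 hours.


t_half = ln(2) / ke = 0.693147 / 0.354 = 1.958 hr
C(t) = C0 * exp(-ke*t) = 108 * exp(-0.354*17)
C(17) = 0.2629 mg/L


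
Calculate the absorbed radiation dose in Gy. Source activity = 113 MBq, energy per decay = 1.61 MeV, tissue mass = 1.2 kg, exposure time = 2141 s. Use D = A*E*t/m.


A = 113 MBq = 1.1300e+08 Bq
E = 1.61 MeV = 2.57922e-13 J
D = A*E*t/m = 1.1300e+08*2.57922e-13*2141/1.2
D = 0.052 Gy


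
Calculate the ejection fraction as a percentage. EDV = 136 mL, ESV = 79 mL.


SV = EDV - ESV = 136 - 79 = 57 mL
EF = SV/EDV * 100 = 57/136 * 100
EF = 41.91%


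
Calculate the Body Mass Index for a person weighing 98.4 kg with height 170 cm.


BMI = weight / height^2
height = 170 cm = 1.7 m
BMI = 98.4 / 1.7^2
BMI = 34.05 kg/m^2


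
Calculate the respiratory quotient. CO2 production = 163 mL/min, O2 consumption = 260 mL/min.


RQ = VCO2 / VO2
RQ = 163 / 260
RQ = 0.6269


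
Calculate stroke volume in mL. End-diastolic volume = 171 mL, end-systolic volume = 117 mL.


SV = EDV - ESV
SV = 171 - 117
SV = 54 mL


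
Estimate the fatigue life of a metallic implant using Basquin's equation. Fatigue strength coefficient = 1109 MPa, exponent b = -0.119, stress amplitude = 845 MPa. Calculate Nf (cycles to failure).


sigma_a = sigma_f' * (2Nf)^b
2Nf = (sigma_a/sigma_f')^(1/b)
2Nf = (845/1109)^(1/-0.119)
2Nf = 9.8225788
Nf = 4.911


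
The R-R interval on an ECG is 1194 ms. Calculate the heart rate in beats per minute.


HR = 60 / RR_interval(s)
RR = 1194 ms = 1.194 s
HR = 60 / 1.194 = 50.25 bpm


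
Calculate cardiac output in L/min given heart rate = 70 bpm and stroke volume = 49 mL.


CO = HR * SV
CO = 70 * 49 / 1000
CO = 3.43 L/min


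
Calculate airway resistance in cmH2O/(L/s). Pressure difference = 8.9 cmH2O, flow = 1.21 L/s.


R = dP / flow
R = 8.9 / 1.21
R = 7.355 cmH2O/(L/s)


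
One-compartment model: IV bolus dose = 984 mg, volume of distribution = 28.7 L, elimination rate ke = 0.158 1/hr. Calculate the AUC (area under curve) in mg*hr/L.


C0 = Dose/Vd = 984/28.7 = 34.2857 mg/L
AUC = C0/ke = 34.2857/0.158
AUC = 217 mg*hr/L


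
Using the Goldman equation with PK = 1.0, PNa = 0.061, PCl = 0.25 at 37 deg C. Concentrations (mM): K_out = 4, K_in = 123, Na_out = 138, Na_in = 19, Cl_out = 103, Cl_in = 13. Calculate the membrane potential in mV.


Vm = (RT/F)*ln((PK*Ko + PNa*Nao + PCl*Cli)/(PK*Ki + PNa*Nai + PCl*Clo))
Numer = 15.668, Denom = 149.909
Vm = -60.36 mV


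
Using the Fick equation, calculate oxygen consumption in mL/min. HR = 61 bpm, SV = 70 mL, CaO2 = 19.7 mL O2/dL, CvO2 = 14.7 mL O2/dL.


CO = HR*SV = 61*70/1000 = 4.27 L/min
a-v O2 diff = 19.7 - 14.7 = 5 mL/dL
VO2 = CO * (CaO2-CvO2) * 10 dL/L
VO2 = 4.27 * 5 * 10
VO2 = 213.5 mL/min


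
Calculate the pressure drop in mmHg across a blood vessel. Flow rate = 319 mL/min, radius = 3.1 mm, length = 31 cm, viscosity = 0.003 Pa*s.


dP = 8*mu*L*Q / (pi*r^4)
Q = 319 mL/min = 5.31667e-06 m^3/s
dP = 136.338 Pa = 136.338 / 133.322 mmHg = 1.023 mmHg


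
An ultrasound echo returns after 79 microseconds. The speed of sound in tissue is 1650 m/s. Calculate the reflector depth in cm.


depth = c * t / 2
t = 79 us = 7.9000e-05 s
depth = 1650 * 7.9000e-05 / 2
depth = 0.065175 m = 6.5175 cm


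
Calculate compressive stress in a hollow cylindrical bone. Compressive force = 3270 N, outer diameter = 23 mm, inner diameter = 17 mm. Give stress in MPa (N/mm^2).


A = pi*(r_o^2 - r_i^2)
r_o = 11.5 mm, r_i = 8.5 mm
A = 188.496 mm^2
sigma = F/A = 3270 / 188.496
sigma = 17.35 MPa


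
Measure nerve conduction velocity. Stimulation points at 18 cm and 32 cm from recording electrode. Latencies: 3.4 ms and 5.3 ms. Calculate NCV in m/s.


Distance = (32 - 18) / 100 = 0.14 m
dt = (5.3 - 3.4) / 1000 = 0.0019 s
NCV = dist / dt = 73.68 m/s


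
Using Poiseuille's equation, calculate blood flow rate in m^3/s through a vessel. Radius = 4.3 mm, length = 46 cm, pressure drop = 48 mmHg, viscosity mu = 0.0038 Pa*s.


Q = pi*r^4*dP / (8*mu*L)
r = 0.0043 m, L = 0.46 m
dP = 48 mmHg = 6399.456 Pa
Q = 4.9151e-04 m^3/s


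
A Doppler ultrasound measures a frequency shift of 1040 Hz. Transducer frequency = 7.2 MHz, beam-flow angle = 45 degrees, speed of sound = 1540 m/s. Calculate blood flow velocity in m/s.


v = fd * c / (2 * f0 * cos(theta))
v = 1040 * 1540 / (2 * 7.2000e+06 * cos(45))
v = 0.1573 m/s


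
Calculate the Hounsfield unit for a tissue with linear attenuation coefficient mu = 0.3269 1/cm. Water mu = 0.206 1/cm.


HU = ((mu_tissue - mu_water) / mu_water) * 1000
HU = ((0.3269 - 0.206) / 0.206) * 1000
HU = 586.9


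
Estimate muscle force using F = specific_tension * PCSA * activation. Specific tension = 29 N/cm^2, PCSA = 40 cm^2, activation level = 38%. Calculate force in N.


F = sigma * PCSA * activation
F = 29 * 40 * 0.38
F = 440.8 N


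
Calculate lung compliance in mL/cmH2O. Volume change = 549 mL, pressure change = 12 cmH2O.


C = dV / dP
C = 549 / 12
C = 45.75 mL/cmH2O


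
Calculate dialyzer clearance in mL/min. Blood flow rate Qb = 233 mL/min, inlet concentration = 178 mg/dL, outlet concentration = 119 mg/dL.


K = Qb * (Cb_in - Cb_out) / Cb_in
K = 233 * (178 - 119) / 178
K = 77.23 mL/min


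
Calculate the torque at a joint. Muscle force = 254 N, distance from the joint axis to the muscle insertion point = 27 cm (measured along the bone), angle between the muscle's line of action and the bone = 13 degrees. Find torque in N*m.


Torque = F * d * sin(theta)   (moment arm = d*sin(theta))
d = 27 cm = 0.27 m
Torque = 254 * 0.27 * sin(13)
Torque = 15.43 N*m


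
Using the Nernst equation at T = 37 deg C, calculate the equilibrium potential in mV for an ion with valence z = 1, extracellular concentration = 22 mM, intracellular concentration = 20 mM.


E = (RT/(zF)) * ln(C_out/C_in)
T = 37 + 273.15 = 310.15 K
E = (8.314 * 310.15 / (1 * 96485)) * ln(22/20)
E = 2.547 mV


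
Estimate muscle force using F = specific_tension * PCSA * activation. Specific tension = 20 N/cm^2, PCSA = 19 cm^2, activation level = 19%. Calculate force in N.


F = sigma * PCSA * activation
F = 20 * 19 * 0.19
F = 72.2 N


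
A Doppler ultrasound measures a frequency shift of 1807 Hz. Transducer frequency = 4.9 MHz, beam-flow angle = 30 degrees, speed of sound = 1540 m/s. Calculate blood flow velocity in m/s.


v = fd * c / (2 * f0 * cos(theta))
v = 1807 * 1540 / (2 * 4.9000e+06 * cos(30))
v = 0.3279 m/s


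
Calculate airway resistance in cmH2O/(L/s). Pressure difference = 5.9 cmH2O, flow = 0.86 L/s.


R = dP / flow
R = 5.9 / 0.86
R = 6.86 cmH2O/(L/s)


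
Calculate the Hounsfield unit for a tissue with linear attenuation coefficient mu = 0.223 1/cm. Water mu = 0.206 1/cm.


HU = ((mu_tissue - mu_water) / mu_water) * 1000
HU = ((0.223 - 0.206) / 0.206) * 1000
HU = 82.52


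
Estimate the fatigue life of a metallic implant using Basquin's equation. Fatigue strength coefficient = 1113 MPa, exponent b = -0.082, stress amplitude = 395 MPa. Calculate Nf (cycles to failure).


sigma_a = sigma_f' * (2Nf)^b
2Nf = (sigma_a/sigma_f')^(1/b)
2Nf = (395/1113)^(1/-0.082)
2Nf = 306592.7
Nf = 1.533e+05


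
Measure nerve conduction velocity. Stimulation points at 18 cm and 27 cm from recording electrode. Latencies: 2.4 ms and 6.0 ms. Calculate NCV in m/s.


Distance = (27 - 18) / 100 = 0.09 m
dt = (6.0 - 2.4) / 1000 = 0.0036 s
NCV = dist / dt = 25 m/s


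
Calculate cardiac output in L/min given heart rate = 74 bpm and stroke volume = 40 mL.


CO = HR * SV
CO = 74 * 40 / 1000
CO = 2.96 L/min


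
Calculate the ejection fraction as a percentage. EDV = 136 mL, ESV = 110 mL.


SV = EDV - ESV = 136 - 110 = 26 mL
EF = SV/EDV * 100 = 26/136 * 100
EF = 19.12%


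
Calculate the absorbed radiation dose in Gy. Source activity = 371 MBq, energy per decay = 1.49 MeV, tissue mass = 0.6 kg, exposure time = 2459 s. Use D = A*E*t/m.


A = 371 MBq = 3.7100e+08 Bq
E = 1.49 MeV = 2.38698e-13 J
D = A*E*t/m = 3.7100e+08*2.38698e-13*2459/0.6
D = 0.3629 Gy


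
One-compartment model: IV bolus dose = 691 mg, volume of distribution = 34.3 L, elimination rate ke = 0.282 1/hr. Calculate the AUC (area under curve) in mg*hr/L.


C0 = Dose/Vd = 691/34.3 = 20.1458 mg/L
AUC = C0/ke = 20.1458/0.282
AUC = 71.44 mg*hr/L


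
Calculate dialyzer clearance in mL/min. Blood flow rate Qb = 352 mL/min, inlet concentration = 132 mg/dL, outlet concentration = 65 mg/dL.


K = Qb * (Cb_in - Cb_out) / Cb_in
K = 352 * (132 - 65) / 132
K = 178.7 mL/min


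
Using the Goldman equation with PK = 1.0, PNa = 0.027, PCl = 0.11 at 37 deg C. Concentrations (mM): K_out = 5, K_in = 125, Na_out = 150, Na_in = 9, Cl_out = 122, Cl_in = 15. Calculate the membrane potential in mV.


Vm = (RT/F)*ln((PK*Ko + PNa*Nao + PCl*Cli)/(PK*Ki + PNa*Nai + PCl*Clo))
Numer = 10.7, Denom = 138.663
Vm = -68.46 mV


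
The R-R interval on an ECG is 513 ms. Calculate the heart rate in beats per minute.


HR = 60 / RR_interval(s)
RR = 513 ms = 0.513 s
HR = 60 / 0.513 = 117 bpm


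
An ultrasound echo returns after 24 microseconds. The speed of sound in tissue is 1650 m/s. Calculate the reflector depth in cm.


depth = c * t / 2
t = 24 us = 2.4000e-05 s
depth = 1650 * 2.4000e-05 / 2
depth = 0.0198 m = 1.98 cm


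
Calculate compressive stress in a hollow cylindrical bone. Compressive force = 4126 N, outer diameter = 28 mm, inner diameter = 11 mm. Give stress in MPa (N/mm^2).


A = pi*(r_o^2 - r_i^2)
r_o = 14 mm, r_i = 5.5 mm
A = 520.719 mm^2
sigma = F/A = 4126 / 520.719
sigma = 7.924 MPa


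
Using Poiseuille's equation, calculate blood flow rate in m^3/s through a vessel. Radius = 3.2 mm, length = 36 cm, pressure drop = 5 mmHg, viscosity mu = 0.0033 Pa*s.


Q = pi*r^4*dP / (8*mu*L)
r = 0.0032 m, L = 0.36 m
dP = 5 mmHg = 666.61 Pa
Q = 2.3105e-05 m^3/s


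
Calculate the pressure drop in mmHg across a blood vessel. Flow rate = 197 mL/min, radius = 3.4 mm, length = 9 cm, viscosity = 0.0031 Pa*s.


dP = 8*mu*L*Q / (pi*r^4)
Q = 197 mL/min = 3.28333e-06 m^3/s
dP = 17.4559 Pa = 17.4559 / 133.322 mmHg = 0.1309 mmHg


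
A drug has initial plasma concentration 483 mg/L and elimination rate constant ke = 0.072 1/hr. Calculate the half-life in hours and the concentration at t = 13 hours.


t_half = ln(2) / ke = 0.693147 / 0.072 = 9.627 hr
C(t) = C0 * exp(-ke*t) = 483 * exp(-0.072*13)
C(13) = 189.4 mg/L


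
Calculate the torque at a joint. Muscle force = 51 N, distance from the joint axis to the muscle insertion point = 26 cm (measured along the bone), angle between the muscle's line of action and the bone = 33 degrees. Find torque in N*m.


Torque = F * d * sin(theta)   (moment arm = d*sin(theta))
d = 26 cm = 0.26 m
Torque = 51 * 0.26 * sin(33)
Torque = 7.222 N*m


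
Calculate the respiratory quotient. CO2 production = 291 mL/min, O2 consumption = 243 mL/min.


RQ = VCO2 / VO2
RQ = 291 / 243
RQ = 1.198


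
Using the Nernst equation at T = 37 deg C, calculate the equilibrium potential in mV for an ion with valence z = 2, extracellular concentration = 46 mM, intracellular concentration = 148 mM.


E = (RT/(zF)) * ln(C_out/C_in)
T = 37 + 273.15 = 310.15 K
E = (8.314 * 310.15 / (2 * 96485)) * ln(46/148)
E = -15.62 mV


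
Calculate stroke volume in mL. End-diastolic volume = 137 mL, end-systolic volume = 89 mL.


SV = EDV - ESV
SV = 137 - 89
SV = 48 mL


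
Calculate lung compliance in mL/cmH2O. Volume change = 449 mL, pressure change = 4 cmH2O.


C = dV / dP
C = 449 / 4
C = 112.2 mL/cmH2O


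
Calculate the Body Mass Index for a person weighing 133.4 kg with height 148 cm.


BMI = weight / height^2
height = 148 cm = 1.48 m
BMI = 133.4 / 1.48^2
BMI = 60.9 kg/m^2


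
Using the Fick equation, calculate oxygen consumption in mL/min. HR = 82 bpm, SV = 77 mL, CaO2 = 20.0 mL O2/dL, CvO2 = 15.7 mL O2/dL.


CO = HR*SV = 82*77/1000 = 6.314 L/min
a-v O2 diff = 20.0 - 15.7 = 4.3 mL/dL
VO2 = CO * (CaO2-CvO2) * 10 dL/L
VO2 = 6.314 * 4.3 * 10
VO2 = 271.5 mL/min


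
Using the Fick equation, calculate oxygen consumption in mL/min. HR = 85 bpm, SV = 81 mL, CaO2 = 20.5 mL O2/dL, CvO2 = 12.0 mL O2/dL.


CO = HR*SV = 85*81/1000 = 6.885 L/min
a-v O2 diff = 20.5 - 12.0 = 8.5 mL/dL
VO2 = CO * (CaO2-CvO2) * 10 dL/L
VO2 = 6.885 * 8.5 * 10
VO2 = 585.2 mL/min


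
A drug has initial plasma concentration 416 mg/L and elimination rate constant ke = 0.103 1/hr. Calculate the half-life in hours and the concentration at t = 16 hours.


t_half = ln(2) / ke = 0.693147 / 0.103 = 6.73 hr
C(t) = C0 * exp(-ke*t) = 416 * exp(-0.103*16)
C(16) = 80.05 mg/L


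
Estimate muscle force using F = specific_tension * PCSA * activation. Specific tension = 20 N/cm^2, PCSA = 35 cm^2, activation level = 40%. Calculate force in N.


F = sigma * PCSA * activation
F = 20 * 35 * 0.4
F = 280 N


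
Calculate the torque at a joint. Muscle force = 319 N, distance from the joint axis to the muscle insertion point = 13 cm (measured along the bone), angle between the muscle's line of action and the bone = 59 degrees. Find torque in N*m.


Torque = F * d * sin(theta)   (moment arm = d*sin(theta))
d = 13 cm = 0.13 m
Torque = 319 * 0.13 * sin(59)
Torque = 35.55 N*m


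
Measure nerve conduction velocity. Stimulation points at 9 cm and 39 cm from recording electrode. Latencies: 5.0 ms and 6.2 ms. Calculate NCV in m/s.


Distance = (39 - 9) / 100 = 0.3 m
dt = (6.2 - 5.0) / 1000 = 0.0012 s
NCV = dist / dt = 250 m/s


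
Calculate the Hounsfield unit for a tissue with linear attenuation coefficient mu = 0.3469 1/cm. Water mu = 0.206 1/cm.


HU = ((mu_tissue - mu_water) / mu_water) * 1000
HU = ((0.3469 - 0.206) / 0.206) * 1000
HU = 684
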